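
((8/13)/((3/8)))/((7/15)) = 320/91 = 3.52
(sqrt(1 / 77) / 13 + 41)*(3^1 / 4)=3*sqrt(77) / 4004 + 123 / 4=30.76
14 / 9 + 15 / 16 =359 / 144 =2.49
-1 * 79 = -79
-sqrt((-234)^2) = -234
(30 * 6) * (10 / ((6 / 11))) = 3300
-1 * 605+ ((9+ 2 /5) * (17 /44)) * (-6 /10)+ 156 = -451.18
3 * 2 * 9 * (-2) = -108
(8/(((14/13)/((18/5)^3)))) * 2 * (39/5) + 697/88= 2084653471/385000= 5414.68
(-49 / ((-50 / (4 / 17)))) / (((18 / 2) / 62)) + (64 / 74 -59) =-8002763 / 141525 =-56.55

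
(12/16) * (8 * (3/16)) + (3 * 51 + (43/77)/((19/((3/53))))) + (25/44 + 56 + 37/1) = 153648085/620312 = 247.69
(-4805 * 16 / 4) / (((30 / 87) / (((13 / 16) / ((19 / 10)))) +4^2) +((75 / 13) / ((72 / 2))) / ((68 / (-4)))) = -1478171760 / 1291819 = -1144.26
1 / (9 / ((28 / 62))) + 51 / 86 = 15433 / 23994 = 0.64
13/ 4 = 3.25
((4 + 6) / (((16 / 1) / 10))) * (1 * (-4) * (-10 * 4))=1000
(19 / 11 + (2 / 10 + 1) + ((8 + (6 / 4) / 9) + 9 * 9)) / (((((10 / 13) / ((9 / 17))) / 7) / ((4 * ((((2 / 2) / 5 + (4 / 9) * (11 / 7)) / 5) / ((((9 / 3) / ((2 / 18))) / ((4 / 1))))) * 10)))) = 894467912 / 1893375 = 472.42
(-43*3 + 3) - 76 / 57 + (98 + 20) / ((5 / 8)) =922 / 15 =61.47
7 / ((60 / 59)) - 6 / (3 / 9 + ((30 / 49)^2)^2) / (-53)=185601984169 / 26059467180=7.12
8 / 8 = 1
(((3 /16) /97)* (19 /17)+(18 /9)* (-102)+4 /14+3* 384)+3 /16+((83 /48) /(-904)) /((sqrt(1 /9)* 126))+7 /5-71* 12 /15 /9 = 14178199448081 /15026215680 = 943.56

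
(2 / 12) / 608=1 / 3648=0.00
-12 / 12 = -1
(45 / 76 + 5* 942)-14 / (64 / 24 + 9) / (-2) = 1790253 / 380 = 4711.19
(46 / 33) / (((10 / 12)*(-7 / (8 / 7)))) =-736 / 2695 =-0.27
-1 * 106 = -106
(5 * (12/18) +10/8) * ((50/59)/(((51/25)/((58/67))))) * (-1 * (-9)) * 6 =5981250/67201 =89.01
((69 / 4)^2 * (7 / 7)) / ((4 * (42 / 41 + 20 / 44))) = 93357 / 1856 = 50.30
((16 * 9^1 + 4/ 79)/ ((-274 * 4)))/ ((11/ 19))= -54055/ 238106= -0.23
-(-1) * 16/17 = 16/17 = 0.94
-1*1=-1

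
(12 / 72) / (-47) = -1 / 282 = -0.00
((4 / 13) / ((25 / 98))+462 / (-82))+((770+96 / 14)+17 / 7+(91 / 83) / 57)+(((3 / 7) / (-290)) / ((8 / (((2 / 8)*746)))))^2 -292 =256909250608681003 / 532037438499840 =482.88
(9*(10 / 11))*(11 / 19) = 90 / 19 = 4.74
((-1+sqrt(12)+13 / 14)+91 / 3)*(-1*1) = -33.73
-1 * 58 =-58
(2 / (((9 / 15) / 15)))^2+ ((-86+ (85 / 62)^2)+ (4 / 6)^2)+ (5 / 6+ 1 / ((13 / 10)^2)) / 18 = 10596031790 / 4385043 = 2416.40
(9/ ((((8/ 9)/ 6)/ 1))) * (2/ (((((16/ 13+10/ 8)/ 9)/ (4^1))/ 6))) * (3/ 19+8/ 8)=10007712/ 817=12249.34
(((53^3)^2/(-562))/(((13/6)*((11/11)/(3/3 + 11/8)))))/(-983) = 1263368584353/28727192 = 43978.14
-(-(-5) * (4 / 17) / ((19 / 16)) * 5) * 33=-52800 / 323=-163.47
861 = 861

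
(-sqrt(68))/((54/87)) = -29 * sqrt(17)/9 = -13.29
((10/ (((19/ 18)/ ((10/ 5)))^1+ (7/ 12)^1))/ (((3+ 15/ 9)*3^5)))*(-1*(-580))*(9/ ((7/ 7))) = 290/ 7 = 41.43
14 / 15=0.93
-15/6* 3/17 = -15/34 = -0.44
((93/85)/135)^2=961/14630625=0.00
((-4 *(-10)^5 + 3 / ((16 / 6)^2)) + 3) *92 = 588805037 / 16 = 36800314.81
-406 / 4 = -101.50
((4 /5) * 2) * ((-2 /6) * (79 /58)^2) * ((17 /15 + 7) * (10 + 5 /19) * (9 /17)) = -59389356 /1358215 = -43.73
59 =59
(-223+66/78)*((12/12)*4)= -11552/13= -888.62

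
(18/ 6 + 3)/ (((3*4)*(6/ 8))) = 2/ 3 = 0.67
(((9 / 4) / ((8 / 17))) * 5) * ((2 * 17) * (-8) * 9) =-117045 / 2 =-58522.50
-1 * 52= -52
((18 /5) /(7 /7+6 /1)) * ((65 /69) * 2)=156 /161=0.97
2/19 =0.11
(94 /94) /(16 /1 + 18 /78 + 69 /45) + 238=824627 /3464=238.06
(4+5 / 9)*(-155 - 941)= -44936 / 9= -4992.89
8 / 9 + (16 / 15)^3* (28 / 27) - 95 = -8461187 / 91125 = -92.85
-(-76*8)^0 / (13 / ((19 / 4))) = -19 / 52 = -0.37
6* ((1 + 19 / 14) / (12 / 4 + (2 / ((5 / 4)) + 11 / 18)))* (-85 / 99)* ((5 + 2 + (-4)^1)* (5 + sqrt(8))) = -54.73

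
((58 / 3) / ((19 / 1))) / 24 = 29 / 684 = 0.04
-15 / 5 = -3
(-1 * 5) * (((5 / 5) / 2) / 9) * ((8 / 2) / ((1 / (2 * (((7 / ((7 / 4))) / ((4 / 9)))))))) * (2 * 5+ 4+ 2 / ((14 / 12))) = -2200 / 7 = -314.29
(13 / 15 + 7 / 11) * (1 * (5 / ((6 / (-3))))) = -124 / 33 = -3.76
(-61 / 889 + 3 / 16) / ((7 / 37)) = 62567 / 99568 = 0.63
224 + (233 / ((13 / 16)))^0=225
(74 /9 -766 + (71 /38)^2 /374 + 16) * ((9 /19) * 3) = -10816105461 /10261064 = -1054.09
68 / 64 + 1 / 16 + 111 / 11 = 987 / 88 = 11.22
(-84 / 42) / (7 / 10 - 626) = 20 / 6253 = 0.00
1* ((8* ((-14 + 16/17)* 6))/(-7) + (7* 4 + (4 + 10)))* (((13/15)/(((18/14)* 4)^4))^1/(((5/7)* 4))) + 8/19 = 12968648423/27125798400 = 0.48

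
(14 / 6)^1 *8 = 56 / 3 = 18.67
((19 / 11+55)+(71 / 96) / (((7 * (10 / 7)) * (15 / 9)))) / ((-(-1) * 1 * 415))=999181 / 7304000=0.14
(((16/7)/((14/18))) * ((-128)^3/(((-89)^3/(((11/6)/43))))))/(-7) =-553648128/10397587781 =-0.05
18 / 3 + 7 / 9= 61 / 9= 6.78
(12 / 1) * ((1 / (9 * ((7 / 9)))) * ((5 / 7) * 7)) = 60 / 7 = 8.57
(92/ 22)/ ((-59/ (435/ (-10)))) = 3.08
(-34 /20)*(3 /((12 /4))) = -17 /10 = -1.70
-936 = -936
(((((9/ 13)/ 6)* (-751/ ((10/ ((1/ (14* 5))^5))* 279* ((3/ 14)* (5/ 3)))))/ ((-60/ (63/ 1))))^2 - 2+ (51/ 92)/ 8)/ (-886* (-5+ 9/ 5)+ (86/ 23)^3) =-4488467697502396562493137799833/ 6712748798491894704000000000000000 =-0.00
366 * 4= 1464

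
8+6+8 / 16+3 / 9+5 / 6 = 47 / 3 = 15.67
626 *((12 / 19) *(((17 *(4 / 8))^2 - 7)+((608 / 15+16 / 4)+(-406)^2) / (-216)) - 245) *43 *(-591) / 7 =70146046888 / 45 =1558801041.96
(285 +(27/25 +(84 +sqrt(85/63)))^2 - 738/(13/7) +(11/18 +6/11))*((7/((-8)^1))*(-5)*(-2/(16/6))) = -24039.68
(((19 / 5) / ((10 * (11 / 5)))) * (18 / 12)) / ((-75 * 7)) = -19 / 38500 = -0.00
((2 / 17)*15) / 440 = 3 / 748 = 0.00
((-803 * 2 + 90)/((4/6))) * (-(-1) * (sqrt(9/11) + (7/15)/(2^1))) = -6822 * sqrt(11)/11 - 2653/5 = -2587.51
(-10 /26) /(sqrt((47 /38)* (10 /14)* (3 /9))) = -sqrt(187530) /611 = -0.71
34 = 34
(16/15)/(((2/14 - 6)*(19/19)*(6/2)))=-0.06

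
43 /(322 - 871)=-43 /549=-0.08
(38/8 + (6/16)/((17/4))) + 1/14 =2337/476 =4.91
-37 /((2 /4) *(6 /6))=-74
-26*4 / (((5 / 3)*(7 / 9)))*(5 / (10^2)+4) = -56862 / 175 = -324.93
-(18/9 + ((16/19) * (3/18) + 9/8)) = -3.27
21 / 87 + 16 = 471 / 29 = 16.24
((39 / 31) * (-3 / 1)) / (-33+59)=-9 / 62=-0.15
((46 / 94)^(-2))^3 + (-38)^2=224543039045 / 148035889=1516.81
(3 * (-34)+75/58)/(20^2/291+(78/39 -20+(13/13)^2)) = 1699731/263726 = 6.45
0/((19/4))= 0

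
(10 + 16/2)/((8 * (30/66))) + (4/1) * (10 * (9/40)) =279/20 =13.95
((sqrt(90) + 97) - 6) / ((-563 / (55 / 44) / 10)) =-2275 / 1126 - 75* sqrt(10) / 1126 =-2.23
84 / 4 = 21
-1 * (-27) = 27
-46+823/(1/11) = 9007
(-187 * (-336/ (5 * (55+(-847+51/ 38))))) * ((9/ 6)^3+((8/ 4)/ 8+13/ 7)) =-4363084/ 50075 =-87.13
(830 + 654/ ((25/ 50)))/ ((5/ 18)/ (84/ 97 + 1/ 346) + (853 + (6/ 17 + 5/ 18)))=19077942708/ 7620026741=2.50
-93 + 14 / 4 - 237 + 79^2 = 11829 / 2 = 5914.50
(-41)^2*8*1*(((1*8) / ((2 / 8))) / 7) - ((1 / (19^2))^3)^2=952469089011255460089 / 15493204433463127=61476.57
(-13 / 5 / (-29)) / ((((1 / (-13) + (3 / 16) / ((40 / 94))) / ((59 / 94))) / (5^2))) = 7976800 / 2062219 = 3.87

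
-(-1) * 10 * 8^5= 327680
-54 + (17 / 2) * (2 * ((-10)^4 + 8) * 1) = 170082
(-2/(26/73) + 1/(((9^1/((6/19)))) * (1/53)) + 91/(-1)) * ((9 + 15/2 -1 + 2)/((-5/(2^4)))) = 5306.32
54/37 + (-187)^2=1293907/37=34970.46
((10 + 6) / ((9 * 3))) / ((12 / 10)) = 0.49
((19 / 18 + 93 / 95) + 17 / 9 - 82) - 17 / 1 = -162581 / 1710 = -95.08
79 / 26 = 3.04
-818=-818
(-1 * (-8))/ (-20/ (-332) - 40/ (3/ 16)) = -1992/ 53105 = -0.04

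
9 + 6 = 15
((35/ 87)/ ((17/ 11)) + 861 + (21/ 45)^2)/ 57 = 95559457/ 6322725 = 15.11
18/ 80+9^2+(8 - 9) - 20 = 2409/ 40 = 60.22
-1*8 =-8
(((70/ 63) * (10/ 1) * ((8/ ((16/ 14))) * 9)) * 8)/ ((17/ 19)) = 106400/ 17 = 6258.82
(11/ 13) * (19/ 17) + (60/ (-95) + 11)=47508/ 4199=11.31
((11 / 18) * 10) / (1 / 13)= 715 / 9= 79.44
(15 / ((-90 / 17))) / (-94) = 0.03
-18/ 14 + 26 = 173/ 7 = 24.71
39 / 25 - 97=-2386 / 25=-95.44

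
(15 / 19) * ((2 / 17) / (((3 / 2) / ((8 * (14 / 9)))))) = 2240 / 2907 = 0.77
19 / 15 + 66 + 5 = 1084 / 15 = 72.27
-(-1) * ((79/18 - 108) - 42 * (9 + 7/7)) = -9425/18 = -523.61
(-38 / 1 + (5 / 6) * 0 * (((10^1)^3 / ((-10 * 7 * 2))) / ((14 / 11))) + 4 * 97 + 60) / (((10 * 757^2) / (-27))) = -1107 / 573049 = -0.00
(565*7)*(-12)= -47460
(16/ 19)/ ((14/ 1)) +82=10914/ 133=82.06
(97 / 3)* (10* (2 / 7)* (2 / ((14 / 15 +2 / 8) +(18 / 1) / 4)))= 77600 / 2387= 32.51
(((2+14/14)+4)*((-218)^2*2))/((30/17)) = 377023.73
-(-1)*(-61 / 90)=-0.68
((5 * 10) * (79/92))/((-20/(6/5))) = -237/92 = -2.58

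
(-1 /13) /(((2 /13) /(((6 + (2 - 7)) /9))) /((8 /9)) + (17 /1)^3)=-4 /255557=-0.00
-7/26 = -0.27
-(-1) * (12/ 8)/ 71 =3/ 142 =0.02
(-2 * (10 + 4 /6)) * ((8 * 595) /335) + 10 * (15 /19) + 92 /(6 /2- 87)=-2640551 /8911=-296.32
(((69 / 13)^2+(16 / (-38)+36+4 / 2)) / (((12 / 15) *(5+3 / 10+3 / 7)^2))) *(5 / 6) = 2155234375 / 1032664022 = 2.09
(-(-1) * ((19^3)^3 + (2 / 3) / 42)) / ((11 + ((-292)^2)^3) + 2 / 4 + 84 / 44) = 447245149121716 / 859132877359343769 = 0.00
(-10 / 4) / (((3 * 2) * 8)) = -0.05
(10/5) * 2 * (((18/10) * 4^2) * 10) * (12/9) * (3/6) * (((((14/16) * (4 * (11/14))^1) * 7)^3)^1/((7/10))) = 7826280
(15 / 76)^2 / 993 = 0.00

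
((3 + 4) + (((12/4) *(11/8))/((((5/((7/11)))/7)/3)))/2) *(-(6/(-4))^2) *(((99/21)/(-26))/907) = 3267/580480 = 0.01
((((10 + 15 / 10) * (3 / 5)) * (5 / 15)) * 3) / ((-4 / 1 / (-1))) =69 / 40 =1.72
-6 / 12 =-1 / 2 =-0.50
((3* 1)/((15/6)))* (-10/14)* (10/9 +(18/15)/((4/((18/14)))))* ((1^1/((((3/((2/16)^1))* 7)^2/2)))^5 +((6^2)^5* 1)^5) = -426596267091033369295881188487184677116630245849343855035417519/411367690057587118571520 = -1037019380475200692770722000000000000000.00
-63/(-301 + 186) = 63/115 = 0.55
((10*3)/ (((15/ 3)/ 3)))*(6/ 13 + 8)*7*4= 55440/ 13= 4264.62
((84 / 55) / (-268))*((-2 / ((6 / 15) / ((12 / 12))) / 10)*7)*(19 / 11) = 0.03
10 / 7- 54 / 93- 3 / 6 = 151 / 434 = 0.35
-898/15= -59.87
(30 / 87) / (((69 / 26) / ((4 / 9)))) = 1040 / 18009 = 0.06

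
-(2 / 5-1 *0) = -2 / 5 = -0.40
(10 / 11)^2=100 / 121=0.83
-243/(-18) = 27/2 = 13.50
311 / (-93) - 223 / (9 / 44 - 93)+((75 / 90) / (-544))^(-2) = 1348467286333 / 3164325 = 426146.90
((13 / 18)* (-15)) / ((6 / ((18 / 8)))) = -65 / 16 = -4.06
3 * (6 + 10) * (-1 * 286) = -13728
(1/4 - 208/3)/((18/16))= -1658/27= -61.41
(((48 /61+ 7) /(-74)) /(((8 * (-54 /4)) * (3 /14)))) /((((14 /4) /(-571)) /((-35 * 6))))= 9492875 /60939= 155.78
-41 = -41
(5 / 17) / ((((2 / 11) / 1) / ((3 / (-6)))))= -55 / 68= -0.81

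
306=306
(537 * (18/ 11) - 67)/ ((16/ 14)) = 62503/ 88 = 710.26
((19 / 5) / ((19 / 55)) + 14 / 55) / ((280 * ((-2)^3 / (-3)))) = 1857 / 123200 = 0.02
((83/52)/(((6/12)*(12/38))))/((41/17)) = 26809/6396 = 4.19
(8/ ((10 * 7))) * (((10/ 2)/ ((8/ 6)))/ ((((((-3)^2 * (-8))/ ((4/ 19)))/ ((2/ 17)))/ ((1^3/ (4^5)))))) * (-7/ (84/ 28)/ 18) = 1/ 53581824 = 0.00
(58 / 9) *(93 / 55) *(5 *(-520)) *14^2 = -183252160 / 33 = -5553095.76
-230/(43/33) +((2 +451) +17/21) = 277.30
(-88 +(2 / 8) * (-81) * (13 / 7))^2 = 12369289 / 784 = 15777.15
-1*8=-8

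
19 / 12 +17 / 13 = 451 / 156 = 2.89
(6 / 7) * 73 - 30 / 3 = 368 / 7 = 52.57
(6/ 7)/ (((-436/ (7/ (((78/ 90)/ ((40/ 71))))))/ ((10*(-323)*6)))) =17442000/ 100607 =173.37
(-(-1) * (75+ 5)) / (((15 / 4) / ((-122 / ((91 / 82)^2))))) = -52500992 / 24843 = -2113.31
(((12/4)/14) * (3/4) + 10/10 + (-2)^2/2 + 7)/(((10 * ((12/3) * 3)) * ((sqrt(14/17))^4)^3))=13734276761/50598481920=0.27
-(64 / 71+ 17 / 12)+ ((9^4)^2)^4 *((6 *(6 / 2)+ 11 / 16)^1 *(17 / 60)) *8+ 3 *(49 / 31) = 38414966103661596951894379072715166113 / 264120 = 145445123821223674662632100000000.00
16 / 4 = 4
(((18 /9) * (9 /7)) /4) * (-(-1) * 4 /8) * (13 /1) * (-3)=-351 /28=-12.54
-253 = -253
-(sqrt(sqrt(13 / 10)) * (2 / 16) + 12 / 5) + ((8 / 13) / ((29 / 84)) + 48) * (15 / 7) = -10^(3 / 4) * 13^(1 / 4) / 80 + 1375932 / 13195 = 104.14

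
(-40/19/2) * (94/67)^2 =-176720/85291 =-2.07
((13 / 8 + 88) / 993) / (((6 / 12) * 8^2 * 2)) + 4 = 678127 / 169472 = 4.00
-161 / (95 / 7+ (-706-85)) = 1127 / 5442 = 0.21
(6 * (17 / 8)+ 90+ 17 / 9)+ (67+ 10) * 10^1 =31487 / 36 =874.64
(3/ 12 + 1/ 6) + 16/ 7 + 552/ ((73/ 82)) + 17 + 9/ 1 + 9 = 4033367/ 6132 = 657.76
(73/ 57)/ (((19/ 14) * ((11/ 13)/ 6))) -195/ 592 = 14956279/ 2350832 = 6.36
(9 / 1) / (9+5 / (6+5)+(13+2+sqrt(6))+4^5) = 1141767 / 133009363-1089 *sqrt(6) / 133009363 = 0.01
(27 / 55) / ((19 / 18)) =486 / 1045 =0.47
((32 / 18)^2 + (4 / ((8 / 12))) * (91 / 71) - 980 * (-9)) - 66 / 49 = 2488145312 / 281799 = 8829.50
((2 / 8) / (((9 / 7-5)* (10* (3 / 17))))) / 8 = -119 / 24960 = -0.00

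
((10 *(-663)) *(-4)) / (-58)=-13260 / 29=-457.24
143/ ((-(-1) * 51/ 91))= 13013/ 51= 255.16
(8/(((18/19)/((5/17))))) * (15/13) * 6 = 3800/221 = 17.19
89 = 89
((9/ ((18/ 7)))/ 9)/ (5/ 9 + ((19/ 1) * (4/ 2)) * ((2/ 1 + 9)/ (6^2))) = 7/ 219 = 0.03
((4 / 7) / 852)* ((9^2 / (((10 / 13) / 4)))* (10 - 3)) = 702 / 355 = 1.98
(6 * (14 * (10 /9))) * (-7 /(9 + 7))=-40.83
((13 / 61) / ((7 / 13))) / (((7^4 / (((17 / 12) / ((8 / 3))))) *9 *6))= 2873 / 1771592256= 0.00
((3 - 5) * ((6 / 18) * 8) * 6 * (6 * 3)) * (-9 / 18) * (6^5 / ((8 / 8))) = 2239488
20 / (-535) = -4 / 107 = -0.04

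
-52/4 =-13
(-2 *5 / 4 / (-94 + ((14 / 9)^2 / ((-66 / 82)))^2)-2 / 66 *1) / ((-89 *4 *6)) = 7035755 / 17115784225056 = 0.00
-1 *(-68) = 68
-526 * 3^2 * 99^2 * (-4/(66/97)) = 272763612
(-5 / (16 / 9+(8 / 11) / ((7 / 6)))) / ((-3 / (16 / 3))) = 385 / 104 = 3.70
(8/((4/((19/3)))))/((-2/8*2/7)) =-532/3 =-177.33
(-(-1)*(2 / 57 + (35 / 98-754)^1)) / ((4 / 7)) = -601379 / 456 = -1318.81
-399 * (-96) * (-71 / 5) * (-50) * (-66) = -1794925440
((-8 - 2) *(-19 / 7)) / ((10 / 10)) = 190 / 7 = 27.14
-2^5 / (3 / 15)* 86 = -13760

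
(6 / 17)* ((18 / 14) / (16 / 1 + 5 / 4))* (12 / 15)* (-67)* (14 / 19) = -38592 / 37145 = -1.04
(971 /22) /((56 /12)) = 2913 /308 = 9.46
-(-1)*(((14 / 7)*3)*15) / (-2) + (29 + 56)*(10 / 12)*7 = 450.83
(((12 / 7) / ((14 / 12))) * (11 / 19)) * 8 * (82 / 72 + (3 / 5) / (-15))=174064 / 23275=7.48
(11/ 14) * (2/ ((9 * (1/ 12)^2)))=25.14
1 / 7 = 0.14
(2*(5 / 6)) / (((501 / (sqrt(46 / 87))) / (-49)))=-245*sqrt(4002) / 130761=-0.12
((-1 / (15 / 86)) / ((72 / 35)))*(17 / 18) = -5117 / 1944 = -2.63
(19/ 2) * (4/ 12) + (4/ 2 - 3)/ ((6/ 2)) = 17/ 6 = 2.83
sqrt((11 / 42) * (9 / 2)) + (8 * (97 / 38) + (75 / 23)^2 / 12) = sqrt(231) / 14 + 856633 / 40204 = 22.39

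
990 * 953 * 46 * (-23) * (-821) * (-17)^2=236839842068940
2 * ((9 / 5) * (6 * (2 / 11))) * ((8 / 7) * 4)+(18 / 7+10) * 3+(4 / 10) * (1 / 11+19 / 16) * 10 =93603 / 1540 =60.78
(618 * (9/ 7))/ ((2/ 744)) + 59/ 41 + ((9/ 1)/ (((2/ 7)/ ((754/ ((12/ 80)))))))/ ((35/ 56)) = 157541765/ 287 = 548926.01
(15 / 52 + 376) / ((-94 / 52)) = -19567 / 94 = -208.16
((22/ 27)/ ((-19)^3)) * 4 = -88/ 185193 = -0.00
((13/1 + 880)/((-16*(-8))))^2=797449/16384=48.67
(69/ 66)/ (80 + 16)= 23/ 2112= 0.01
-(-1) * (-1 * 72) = -72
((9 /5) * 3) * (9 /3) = 16.20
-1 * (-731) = 731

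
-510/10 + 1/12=-611/12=-50.92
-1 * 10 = -10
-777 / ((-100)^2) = -777 / 10000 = -0.08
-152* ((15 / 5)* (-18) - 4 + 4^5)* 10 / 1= -1468320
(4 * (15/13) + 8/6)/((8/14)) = 406/39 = 10.41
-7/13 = -0.54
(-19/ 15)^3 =-6859/ 3375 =-2.03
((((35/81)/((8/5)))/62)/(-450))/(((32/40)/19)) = -665/2892672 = -0.00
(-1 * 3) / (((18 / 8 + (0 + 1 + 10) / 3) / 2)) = -72 / 71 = -1.01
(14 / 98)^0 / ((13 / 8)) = 0.62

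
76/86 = 38/43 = 0.88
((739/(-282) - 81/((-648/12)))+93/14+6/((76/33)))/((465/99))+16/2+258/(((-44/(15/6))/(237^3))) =-8319283574393521/42631820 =-195142585.38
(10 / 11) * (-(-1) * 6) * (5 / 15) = 20 / 11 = 1.82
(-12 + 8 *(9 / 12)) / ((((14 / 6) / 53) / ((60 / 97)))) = -57240 / 679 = -84.30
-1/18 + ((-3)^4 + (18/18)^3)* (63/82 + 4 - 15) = -15103/18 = -839.06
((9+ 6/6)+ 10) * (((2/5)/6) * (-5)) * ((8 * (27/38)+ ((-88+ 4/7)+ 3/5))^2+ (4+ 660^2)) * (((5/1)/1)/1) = -782187073684/53067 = -14739613.58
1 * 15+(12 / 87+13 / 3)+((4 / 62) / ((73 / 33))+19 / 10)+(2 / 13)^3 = 92582784143 / 4325475570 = 21.40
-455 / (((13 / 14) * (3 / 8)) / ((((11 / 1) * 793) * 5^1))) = -56990266.67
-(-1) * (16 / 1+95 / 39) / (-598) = -719 / 23322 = -0.03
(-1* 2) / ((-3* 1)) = 2 / 3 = 0.67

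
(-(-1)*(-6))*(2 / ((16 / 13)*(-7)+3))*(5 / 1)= 780 / 73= 10.68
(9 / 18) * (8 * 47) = 188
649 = 649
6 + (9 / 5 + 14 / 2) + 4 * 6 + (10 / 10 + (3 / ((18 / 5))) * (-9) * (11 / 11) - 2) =303 / 10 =30.30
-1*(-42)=42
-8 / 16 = -1 / 2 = -0.50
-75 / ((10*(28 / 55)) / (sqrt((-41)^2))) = -33825 / 56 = -604.02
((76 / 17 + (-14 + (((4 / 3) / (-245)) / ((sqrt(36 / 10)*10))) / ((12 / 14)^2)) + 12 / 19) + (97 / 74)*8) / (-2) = -9493 / 11951 + sqrt(10) / 16200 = -0.79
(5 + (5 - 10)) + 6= 6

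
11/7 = 1.57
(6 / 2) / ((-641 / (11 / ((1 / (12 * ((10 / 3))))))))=-1320 / 641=-2.06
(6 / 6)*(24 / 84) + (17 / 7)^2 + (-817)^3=-26721586834 / 49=-545338506.82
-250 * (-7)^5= 4201750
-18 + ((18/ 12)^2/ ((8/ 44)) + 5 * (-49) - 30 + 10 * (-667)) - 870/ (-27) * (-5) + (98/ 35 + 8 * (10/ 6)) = -2554417/ 360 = -7095.60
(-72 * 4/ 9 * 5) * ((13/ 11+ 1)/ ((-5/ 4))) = 3072/ 11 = 279.27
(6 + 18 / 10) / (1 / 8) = 312 / 5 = 62.40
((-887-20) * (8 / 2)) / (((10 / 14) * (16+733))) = -3628 / 535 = -6.78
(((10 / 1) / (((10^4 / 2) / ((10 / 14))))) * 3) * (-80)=-12 / 35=-0.34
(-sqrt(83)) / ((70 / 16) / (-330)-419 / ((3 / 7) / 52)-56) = 528 * sqrt(83) / 26872391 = 0.00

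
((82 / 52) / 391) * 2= 41 / 5083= 0.01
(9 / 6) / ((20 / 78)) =5.85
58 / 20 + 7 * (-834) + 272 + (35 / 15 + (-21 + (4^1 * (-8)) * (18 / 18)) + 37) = -5576.77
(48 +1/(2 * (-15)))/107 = 1439/3210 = 0.45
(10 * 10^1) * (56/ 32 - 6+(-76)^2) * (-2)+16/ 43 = -1154349.63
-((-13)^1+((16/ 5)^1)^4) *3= -172233/ 625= -275.57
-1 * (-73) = 73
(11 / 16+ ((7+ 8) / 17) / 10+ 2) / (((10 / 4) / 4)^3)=4832 / 425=11.37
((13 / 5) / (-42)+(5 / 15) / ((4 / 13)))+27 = 3923 / 140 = 28.02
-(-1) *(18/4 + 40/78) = 391/78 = 5.01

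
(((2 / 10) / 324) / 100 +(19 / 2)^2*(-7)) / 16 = -39.48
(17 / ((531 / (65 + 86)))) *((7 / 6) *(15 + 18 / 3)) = 125783 / 1062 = 118.44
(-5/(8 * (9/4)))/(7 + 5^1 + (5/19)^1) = -95/4194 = -0.02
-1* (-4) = 4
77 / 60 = 1.28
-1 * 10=-10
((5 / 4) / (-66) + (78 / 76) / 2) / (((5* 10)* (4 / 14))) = 0.03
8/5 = 1.60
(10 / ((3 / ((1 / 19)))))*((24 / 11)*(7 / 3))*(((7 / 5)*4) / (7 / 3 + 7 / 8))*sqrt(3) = 3584*sqrt(3) / 2299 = 2.70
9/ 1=9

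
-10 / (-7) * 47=470 / 7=67.14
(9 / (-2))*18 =-81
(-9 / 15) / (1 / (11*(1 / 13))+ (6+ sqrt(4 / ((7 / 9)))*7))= -0.03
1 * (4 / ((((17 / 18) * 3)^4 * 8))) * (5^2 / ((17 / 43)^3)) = 3.14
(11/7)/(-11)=-1/7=-0.14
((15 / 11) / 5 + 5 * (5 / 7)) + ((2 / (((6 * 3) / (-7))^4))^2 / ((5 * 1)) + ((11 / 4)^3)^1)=408382434038 / 16572987585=24.64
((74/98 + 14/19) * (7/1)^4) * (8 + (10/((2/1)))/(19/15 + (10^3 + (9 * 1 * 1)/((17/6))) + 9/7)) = 978086458713/34109294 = 28675.07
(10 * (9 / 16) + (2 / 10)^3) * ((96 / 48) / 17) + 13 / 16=50157 / 34000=1.48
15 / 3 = 5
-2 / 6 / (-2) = 1 / 6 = 0.17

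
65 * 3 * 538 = 104910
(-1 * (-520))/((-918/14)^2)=25480/210681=0.12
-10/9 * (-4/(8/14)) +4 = 106/9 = 11.78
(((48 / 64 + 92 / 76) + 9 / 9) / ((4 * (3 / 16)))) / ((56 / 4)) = 75 / 266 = 0.28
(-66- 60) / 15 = -42 / 5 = -8.40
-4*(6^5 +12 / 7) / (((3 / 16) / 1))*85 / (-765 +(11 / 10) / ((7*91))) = 89839859200 / 4873039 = 18436.11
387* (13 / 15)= 1677 / 5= 335.40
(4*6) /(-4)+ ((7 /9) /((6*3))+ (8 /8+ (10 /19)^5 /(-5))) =-1991547497 /401128038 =-4.96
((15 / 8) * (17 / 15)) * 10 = 85 / 4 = 21.25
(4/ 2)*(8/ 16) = 1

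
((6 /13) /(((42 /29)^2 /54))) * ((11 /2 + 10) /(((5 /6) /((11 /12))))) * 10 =2581029 /1274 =2025.93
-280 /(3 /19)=-5320 /3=-1773.33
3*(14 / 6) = 7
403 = 403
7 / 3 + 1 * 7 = 28 / 3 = 9.33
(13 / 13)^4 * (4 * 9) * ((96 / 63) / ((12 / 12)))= 384 / 7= 54.86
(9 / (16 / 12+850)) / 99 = 3 / 28094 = 0.00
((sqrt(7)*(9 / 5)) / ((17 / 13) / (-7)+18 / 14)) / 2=819*sqrt(7) / 1000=2.17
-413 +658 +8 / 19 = 4663 / 19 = 245.42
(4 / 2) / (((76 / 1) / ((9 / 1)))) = 9 / 38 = 0.24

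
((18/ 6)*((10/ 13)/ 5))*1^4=6/ 13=0.46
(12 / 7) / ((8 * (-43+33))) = -3 / 140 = -0.02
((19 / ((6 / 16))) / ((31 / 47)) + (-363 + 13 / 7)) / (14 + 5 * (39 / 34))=-6293264 / 436821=-14.41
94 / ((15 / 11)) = 1034 / 15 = 68.93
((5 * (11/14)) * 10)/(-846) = -275/5922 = -0.05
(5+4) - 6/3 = 7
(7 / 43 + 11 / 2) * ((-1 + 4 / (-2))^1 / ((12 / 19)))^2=175807 / 1376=127.77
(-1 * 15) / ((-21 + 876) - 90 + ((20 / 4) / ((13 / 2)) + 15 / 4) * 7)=-156 / 8285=-0.02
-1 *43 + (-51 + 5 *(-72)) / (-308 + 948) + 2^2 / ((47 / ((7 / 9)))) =-11796893 / 270720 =-43.58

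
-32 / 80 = -2 / 5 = -0.40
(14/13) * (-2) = -28/13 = -2.15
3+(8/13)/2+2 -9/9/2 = 125/26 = 4.81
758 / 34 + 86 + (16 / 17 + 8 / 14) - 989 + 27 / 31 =-3240131 / 3689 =-878.32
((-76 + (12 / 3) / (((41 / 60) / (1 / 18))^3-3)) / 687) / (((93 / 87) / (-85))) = 348042943780 / 39566993499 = 8.80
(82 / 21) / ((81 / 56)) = 656 / 243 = 2.70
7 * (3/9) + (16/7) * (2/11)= 635/231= 2.75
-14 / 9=-1.56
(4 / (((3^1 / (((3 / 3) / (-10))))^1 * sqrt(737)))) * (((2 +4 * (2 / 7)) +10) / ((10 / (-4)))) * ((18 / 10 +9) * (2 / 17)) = 13248 * sqrt(737) / 10962875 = 0.03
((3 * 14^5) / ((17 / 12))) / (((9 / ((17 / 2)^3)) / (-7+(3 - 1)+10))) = 388577840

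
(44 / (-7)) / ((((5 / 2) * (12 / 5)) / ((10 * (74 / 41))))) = -16280 / 861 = -18.91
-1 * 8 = -8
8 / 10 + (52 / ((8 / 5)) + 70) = 1033 / 10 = 103.30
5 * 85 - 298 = 127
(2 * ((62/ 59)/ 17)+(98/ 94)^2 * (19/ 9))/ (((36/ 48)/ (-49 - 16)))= -12537486260/ 59821929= -209.58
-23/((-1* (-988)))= -0.02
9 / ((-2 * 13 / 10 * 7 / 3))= -135 / 91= -1.48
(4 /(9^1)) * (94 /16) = 47 /18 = 2.61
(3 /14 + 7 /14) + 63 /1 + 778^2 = 4237434 /7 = 605347.71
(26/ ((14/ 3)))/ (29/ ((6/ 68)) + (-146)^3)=-117/ 65347954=-0.00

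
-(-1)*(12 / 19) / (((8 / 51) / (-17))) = -2601 / 38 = -68.45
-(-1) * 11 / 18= 11 / 18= 0.61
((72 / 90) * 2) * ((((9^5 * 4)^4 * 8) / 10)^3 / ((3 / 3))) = 15436200937415267294332604030221218727046936884192295008219422523392 / 625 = 24697921499864427670932170000000000000000000000000000000000000000.00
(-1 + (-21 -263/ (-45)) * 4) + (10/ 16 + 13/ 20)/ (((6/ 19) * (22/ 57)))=-810397/ 15840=-51.16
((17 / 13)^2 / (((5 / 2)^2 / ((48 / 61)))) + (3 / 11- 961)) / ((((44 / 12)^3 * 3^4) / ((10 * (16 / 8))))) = -10892109728 / 2264011035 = -4.81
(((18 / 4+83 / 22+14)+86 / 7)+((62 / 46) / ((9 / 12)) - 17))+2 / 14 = 103595 / 5313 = 19.50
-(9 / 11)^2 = -81 / 121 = -0.67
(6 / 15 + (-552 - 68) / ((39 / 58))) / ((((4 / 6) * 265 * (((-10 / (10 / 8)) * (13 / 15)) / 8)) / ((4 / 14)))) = 539166 / 313495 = 1.72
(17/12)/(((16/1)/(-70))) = -6.20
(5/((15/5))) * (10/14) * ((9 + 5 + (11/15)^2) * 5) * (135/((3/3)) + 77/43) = 96200110/8127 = 11837.10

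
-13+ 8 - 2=-7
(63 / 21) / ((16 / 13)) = 39 / 16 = 2.44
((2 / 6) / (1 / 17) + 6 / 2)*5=130 / 3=43.33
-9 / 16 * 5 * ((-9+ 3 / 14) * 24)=16605 / 28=593.04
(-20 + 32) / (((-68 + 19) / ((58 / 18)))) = -116 / 147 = -0.79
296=296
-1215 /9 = -135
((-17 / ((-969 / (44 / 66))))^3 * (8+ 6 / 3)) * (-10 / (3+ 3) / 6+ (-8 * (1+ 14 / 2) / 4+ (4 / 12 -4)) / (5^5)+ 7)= 3022168 / 28126186875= 0.00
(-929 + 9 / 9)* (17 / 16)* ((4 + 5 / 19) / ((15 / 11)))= -292842 / 95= -3082.55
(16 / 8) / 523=2 / 523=0.00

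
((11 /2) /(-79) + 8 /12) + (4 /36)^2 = 7799 /12798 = 0.61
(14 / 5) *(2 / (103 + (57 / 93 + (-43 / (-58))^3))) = 0.05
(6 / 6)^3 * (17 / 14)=17 / 14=1.21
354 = 354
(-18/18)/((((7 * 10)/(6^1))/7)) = -3/5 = -0.60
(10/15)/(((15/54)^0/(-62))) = -124/3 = -41.33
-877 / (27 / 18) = -1754 / 3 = -584.67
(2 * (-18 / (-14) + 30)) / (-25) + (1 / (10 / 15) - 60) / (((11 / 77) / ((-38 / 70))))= 219.80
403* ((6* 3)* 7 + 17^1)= 57629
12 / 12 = 1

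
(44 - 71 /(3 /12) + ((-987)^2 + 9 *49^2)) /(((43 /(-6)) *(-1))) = 138912.28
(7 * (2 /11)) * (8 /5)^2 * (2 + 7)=8064 /275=29.32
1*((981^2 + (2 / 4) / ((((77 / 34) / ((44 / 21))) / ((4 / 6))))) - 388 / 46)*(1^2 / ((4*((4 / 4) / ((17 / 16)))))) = 165939468349 / 649152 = 255624.98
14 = 14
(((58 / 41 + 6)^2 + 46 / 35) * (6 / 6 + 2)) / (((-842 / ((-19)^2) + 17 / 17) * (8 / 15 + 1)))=-10760317614 / 130178321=-82.66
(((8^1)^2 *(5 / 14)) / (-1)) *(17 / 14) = -1360 / 49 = -27.76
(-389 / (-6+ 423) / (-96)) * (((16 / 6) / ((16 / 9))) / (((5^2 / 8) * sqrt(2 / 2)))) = 389 / 83400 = 0.00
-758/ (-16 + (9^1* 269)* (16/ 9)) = -379/ 2144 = -0.18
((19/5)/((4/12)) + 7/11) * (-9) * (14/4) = -20853/55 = -379.15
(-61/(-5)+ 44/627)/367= 3497/104595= 0.03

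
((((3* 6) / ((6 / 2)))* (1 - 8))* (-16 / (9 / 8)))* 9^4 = 3919104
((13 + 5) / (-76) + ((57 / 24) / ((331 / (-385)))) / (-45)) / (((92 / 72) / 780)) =-15492165 / 144647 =-107.10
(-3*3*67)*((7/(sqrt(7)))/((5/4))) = -2412*sqrt(7)/5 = -1276.31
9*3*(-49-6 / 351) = -17205 / 13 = -1323.46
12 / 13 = 0.92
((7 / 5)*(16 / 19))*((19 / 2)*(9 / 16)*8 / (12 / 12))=252 / 5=50.40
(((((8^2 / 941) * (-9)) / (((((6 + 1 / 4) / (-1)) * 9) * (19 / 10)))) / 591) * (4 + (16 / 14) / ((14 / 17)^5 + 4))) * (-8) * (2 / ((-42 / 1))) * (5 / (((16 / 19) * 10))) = 5934141184 / 635335207607205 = 0.00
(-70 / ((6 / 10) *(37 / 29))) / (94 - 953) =10150 / 95349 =0.11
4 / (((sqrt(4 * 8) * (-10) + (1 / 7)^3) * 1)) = -18823840 * sqrt(2) / 376476799 - 1372 / 376476799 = -0.07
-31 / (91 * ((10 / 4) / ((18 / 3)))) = -372 / 455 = -0.82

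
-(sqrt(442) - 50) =50 - sqrt(442) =28.98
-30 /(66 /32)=-160 /11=-14.55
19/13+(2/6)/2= 127/78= 1.63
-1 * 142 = -142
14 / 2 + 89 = 96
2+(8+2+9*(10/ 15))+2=20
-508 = -508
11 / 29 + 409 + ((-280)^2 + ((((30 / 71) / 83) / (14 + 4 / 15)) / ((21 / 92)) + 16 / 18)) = 90790745085260 / 1152016677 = 78810.27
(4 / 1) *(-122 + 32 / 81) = -39400 / 81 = -486.42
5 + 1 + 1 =7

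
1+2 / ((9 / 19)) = 47 / 9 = 5.22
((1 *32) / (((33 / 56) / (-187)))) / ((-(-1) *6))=-15232 / 9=-1692.44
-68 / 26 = -34 / 13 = -2.62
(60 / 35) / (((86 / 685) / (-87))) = -357570 / 301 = -1187.94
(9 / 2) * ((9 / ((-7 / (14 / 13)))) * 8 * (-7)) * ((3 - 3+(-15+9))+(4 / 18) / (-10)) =-136584 / 65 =-2101.29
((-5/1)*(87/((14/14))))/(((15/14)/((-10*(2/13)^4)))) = 64960/28561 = 2.27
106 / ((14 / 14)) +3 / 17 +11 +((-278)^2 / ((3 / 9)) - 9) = 3943323 / 17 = 231960.18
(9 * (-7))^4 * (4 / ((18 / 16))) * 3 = 168031584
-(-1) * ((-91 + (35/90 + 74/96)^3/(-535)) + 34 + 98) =65492901577/1597501440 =41.00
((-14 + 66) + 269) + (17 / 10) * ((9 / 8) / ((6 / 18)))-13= 25099 / 80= 313.74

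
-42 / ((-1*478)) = 21 / 239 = 0.09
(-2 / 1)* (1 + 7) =-16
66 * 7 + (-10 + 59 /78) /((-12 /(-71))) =381241 /936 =407.31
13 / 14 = 0.93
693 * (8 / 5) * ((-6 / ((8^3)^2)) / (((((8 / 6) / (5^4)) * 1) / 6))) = -2338875 / 32768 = -71.38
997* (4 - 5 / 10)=6979 / 2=3489.50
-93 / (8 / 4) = -46.50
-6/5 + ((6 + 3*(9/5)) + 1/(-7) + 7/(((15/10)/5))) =3506/105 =33.39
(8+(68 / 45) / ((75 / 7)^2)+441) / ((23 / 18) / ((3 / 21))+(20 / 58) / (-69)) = 151617713638 / 3018571875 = 50.23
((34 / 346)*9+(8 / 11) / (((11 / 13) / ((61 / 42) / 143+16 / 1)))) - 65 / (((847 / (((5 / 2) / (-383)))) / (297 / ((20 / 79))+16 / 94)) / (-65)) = -16404797848349 / 696353996184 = -23.56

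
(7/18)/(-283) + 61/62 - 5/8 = 225815/631656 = 0.36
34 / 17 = 2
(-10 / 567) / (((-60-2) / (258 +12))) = 0.08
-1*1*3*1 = -3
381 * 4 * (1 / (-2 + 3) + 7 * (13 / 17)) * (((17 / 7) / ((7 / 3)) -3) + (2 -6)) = -48060864 / 833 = -57696.12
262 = 262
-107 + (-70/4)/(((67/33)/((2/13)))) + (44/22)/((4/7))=-182607/1742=-104.83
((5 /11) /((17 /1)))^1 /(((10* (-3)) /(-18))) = 0.02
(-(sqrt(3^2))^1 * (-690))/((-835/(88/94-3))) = 5.12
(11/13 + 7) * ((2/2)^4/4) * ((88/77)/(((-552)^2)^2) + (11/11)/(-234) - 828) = -14865831842657827/9152923014144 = -1624.16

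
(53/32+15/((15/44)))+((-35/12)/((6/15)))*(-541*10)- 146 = 3777367/96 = 39347.57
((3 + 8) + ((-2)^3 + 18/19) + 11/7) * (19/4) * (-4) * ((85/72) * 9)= -31195/28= -1114.11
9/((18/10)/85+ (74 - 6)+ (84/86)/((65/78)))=164475/1264507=0.13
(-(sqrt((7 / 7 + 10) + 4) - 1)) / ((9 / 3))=1 / 3 - sqrt(15) / 3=-0.96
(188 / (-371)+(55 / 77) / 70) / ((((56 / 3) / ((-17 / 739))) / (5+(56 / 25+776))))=2575469349 / 5373712400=0.48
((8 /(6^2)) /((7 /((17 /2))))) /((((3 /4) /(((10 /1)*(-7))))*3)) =-680 /81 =-8.40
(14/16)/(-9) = -0.10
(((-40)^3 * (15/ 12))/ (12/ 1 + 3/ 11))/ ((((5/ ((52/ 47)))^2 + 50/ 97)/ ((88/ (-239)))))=14772060160/ 128872863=114.63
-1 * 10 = -10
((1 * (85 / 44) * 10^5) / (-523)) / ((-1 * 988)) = 531250 / 1420991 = 0.37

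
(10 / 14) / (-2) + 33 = 457 / 14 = 32.64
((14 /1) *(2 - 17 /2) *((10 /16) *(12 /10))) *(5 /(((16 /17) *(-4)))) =90.64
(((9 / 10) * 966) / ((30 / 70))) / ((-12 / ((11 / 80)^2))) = -409101 / 128000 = -3.20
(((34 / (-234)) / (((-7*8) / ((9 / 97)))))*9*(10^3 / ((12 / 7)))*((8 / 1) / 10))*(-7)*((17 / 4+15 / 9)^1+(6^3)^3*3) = -1079321452825 / 5044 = -213981255.52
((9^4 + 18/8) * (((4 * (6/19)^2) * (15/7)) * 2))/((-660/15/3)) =-21264930/27797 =-765.01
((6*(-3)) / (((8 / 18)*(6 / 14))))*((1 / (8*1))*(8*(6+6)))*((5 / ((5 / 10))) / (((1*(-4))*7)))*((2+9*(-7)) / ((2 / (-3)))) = 74115 / 2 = 37057.50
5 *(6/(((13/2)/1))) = 60/13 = 4.62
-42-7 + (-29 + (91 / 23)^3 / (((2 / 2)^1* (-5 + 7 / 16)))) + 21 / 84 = -324455945 / 3552764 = -91.32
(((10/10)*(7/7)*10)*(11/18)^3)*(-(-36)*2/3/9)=13310/2187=6.09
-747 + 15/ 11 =-8202/ 11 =-745.64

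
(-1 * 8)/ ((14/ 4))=-16/ 7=-2.29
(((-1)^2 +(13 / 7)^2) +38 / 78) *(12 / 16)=9433 / 2548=3.70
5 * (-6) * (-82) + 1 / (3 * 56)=413281 / 168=2460.01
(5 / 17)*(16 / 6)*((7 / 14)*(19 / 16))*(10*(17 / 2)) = 475 / 12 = 39.58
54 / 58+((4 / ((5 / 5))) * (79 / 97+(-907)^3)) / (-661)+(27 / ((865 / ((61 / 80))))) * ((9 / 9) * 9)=580975460441127639 / 128669995600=4515236.50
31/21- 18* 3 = -1103/21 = -52.52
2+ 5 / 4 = 13 / 4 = 3.25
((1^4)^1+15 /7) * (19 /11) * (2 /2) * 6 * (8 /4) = 456 /7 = 65.14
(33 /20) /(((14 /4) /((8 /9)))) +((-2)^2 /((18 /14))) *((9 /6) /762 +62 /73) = 995353 /324485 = 3.07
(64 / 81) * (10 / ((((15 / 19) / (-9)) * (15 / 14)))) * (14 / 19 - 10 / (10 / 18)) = 587776 / 405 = 1451.30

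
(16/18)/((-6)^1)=-4/27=-0.15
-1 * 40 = -40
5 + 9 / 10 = 59 / 10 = 5.90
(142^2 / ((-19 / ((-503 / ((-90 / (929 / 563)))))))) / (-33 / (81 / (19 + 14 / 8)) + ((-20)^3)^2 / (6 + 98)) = -734945255304 / 46210405186535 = -0.02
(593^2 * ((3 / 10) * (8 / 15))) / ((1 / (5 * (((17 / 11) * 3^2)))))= 215209188 / 55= 3912894.33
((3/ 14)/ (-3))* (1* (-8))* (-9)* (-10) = 360/ 7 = 51.43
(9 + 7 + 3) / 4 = 19 / 4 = 4.75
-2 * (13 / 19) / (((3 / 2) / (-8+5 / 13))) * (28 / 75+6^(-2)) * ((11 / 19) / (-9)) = -121 / 675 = -0.18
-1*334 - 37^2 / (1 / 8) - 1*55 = -11341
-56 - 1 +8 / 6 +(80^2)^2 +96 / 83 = 10199026427 / 249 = 40959945.49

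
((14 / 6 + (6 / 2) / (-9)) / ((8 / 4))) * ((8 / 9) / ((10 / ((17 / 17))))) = 4 / 45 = 0.09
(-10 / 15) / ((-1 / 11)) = 22 / 3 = 7.33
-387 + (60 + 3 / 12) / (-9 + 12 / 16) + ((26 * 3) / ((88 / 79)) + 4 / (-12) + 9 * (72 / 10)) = -57159 / 220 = -259.81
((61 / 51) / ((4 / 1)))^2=3721 / 41616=0.09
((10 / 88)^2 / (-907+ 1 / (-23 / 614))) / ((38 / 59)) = -0.00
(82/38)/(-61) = -41/1159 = -0.04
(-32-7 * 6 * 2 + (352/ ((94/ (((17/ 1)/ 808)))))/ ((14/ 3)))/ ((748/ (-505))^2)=-9731357575/ 184076816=-52.87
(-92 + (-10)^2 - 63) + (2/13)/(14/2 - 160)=-109397/1989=-55.00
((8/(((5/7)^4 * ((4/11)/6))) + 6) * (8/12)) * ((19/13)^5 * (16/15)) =8469764048192/3480871875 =2433.23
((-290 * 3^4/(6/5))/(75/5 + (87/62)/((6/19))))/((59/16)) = -38836800/142249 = -273.02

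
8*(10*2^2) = 320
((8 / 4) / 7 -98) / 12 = -57 / 7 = -8.14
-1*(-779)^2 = -606841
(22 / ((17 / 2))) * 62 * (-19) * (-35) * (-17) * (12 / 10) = -2176944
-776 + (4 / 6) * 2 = -774.67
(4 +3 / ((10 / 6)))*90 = 522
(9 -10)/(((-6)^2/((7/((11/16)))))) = -28/99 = -0.28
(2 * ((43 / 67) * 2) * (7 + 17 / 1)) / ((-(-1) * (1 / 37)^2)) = 5651232 / 67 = 84346.75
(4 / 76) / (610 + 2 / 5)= 5 / 57988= 0.00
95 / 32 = 2.97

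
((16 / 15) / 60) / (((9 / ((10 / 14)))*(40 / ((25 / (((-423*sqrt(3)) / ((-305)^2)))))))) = -93025*sqrt(3) / 1439046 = -0.11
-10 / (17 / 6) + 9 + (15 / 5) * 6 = 399 / 17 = 23.47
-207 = -207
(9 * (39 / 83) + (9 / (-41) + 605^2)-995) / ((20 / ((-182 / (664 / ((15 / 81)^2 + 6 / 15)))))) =-89472091432451 / 41181064200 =-2172.65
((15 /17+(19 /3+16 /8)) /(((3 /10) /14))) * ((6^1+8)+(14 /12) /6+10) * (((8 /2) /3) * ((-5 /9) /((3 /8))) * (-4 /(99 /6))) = 18339776000 /3680721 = 4982.66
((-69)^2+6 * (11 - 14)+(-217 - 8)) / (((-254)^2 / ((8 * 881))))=7960716 / 16129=493.57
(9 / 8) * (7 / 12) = 21 / 32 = 0.66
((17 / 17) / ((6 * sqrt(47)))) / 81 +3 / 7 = sqrt(47) / 22842 +3 / 7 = 0.43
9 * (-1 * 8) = -72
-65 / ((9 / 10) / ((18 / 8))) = -325 / 2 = -162.50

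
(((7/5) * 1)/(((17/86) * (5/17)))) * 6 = 3612/25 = 144.48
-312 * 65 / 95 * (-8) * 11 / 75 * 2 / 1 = 237952 / 475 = 500.95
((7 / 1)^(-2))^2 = 0.00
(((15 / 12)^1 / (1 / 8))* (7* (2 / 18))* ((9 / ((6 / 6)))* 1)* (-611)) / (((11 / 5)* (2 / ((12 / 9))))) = -427700 / 33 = -12960.61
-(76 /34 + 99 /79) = -4685 /1343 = -3.49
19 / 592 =0.03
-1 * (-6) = 6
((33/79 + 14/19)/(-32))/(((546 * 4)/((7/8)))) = -1733/119887872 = -0.00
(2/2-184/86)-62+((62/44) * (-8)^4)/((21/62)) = 16976.93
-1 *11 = -11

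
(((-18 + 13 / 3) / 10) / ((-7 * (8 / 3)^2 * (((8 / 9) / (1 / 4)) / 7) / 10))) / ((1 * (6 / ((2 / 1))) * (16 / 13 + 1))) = 4797 / 59392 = 0.08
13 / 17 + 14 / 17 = 27 / 17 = 1.59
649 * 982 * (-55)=-35052490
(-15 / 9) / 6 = -5 / 18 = -0.28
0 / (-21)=0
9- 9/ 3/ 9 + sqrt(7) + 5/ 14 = sqrt(7) + 379/ 42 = 11.67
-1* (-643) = 643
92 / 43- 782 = -33534 / 43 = -779.86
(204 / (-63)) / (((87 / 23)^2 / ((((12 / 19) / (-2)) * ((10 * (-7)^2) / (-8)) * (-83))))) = 52249330 / 143811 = 363.32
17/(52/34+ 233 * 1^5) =289/3987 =0.07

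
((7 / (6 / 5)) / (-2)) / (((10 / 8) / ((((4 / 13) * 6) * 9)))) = -38.77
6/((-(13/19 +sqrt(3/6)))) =2964/23 - 2166 * sqrt(2)/23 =-4.31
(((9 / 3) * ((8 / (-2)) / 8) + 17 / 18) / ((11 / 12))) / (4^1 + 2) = -10 / 99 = -0.10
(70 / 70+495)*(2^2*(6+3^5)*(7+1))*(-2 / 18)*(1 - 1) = 0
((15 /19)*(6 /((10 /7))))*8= 504 /19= 26.53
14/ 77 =2/ 11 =0.18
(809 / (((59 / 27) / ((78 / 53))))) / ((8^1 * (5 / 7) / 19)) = 113299641 / 62540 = 1811.63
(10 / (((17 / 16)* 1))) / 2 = 80 / 17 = 4.71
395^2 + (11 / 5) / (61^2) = 2902845136 / 18605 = 156025.00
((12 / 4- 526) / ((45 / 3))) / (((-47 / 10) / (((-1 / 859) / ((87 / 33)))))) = -11506 / 3512451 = -0.00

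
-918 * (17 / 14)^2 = -132651 / 98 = -1353.58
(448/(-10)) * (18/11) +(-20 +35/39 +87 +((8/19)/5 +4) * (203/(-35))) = -5929868/203775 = -29.10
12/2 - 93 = -87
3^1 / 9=1 / 3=0.33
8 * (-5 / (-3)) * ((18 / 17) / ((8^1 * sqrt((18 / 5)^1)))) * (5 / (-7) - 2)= -95 * sqrt(10) / 119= -2.52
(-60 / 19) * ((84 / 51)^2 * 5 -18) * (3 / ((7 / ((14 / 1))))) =461520 / 5491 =84.05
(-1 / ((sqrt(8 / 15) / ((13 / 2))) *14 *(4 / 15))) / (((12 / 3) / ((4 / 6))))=-65 *sqrt(30) / 896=-0.40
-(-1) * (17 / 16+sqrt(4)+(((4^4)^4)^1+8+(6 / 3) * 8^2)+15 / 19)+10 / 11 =14362371108529 / 3344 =4294967436.76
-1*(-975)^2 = -950625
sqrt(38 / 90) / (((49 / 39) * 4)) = 13 * sqrt(95) / 980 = 0.13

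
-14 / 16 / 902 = -7 / 7216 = -0.00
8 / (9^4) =8 / 6561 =0.00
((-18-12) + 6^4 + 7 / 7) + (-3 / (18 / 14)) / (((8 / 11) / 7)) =29869 / 24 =1244.54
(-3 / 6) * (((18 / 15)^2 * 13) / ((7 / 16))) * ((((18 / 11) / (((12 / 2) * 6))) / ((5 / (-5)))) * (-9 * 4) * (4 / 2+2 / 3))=-179712 / 1925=-93.36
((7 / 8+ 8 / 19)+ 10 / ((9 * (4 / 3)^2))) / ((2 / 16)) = 292 / 19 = 15.37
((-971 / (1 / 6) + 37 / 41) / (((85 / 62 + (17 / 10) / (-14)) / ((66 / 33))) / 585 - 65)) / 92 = 303181474050 / 311238637111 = 0.97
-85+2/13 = -1103/13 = -84.85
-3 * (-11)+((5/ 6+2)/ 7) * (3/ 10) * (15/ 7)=6519/ 196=33.26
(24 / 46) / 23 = 12 / 529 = 0.02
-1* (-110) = 110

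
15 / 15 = 1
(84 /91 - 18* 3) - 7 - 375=-5656 /13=-435.08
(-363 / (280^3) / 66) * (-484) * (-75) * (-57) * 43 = 9786843 / 439040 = 22.29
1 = 1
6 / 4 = 3 / 2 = 1.50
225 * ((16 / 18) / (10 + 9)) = 200 / 19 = 10.53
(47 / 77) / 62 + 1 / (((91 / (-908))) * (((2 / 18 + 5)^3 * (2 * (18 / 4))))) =582035 / 377554177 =0.00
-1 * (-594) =594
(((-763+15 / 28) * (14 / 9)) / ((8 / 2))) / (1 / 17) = -362933 / 72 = -5040.74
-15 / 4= -3.75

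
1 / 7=0.14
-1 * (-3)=3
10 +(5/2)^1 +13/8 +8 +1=185/8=23.12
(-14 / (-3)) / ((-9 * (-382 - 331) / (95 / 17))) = 1330 / 327267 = 0.00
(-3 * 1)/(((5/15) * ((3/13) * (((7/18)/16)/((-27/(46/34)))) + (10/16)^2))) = -23.06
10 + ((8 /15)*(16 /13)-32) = -4162 /195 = -21.34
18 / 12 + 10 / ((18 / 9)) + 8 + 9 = 47 / 2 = 23.50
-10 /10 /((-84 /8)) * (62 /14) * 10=620 /147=4.22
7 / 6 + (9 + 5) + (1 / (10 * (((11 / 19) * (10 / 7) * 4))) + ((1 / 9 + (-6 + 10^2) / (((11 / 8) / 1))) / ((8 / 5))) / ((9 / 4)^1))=12195173 / 356400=34.22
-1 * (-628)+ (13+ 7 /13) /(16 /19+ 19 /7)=353180 /559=631.81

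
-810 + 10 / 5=-808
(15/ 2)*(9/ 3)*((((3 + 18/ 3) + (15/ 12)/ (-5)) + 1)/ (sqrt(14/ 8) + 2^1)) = 195 - 195*sqrt(7)/ 4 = 66.02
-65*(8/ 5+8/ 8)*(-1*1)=169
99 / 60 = 33 / 20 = 1.65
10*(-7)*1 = -70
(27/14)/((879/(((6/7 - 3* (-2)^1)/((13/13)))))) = 216/14357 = 0.02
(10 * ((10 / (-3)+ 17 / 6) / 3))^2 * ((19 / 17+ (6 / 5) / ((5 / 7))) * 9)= 1189 / 17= 69.94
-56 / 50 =-28 / 25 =-1.12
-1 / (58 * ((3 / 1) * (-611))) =0.00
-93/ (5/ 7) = -651/ 5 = -130.20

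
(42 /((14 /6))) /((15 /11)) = 66 /5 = 13.20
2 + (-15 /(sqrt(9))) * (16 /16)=-3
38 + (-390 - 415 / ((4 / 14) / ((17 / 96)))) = -116969 / 192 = -609.21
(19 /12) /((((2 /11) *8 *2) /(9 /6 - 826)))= -344641 /768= -448.75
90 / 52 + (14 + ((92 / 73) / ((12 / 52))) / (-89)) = 7940723 / 506766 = 15.67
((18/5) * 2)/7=36/35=1.03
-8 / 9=-0.89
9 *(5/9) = 5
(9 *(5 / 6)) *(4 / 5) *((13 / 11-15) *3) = -2736 / 11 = -248.73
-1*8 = -8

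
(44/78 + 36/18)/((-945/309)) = -2060/2457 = -0.84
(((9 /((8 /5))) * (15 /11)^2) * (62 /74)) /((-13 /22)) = -313875 /21164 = -14.83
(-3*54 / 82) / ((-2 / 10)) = 405 / 41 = 9.88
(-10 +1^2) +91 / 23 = -116 / 23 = -5.04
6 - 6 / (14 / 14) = 0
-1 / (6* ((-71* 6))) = 1 / 2556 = 0.00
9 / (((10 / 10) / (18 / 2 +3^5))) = 2268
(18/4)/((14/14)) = 4.50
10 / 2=5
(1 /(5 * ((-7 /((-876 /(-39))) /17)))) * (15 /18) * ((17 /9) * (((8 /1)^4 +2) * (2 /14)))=-57637004 /5733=-10053.55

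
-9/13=-0.69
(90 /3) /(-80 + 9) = -30 /71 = -0.42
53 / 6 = 8.83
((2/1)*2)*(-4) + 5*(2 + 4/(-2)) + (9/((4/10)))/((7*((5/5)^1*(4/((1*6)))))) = -313/28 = -11.18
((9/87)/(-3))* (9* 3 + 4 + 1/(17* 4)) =-2109/1972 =-1.07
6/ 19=0.32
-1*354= -354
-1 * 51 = -51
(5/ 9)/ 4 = 0.14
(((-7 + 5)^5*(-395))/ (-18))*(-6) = 12640/ 3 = 4213.33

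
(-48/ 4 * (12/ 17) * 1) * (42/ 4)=-1512/ 17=-88.94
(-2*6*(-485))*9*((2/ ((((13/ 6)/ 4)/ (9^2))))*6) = 1221920640/ 13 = 93993895.38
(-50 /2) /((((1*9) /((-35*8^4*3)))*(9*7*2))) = 256000 /27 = 9481.48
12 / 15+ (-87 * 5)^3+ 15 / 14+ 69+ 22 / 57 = -82312803.74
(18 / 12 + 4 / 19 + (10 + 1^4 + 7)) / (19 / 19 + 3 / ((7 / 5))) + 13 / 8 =13203 / 1672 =7.90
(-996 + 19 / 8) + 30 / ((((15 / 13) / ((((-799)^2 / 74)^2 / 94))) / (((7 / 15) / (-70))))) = -56772186877 / 410700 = -138232.74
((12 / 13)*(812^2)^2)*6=31300884744192 / 13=2407760364937.85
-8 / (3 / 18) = -48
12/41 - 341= -13969/41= -340.71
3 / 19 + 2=41 / 19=2.16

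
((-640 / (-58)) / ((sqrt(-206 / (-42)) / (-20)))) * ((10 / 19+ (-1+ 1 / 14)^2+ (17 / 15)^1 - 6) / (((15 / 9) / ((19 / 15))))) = 12434368 * sqrt(2163) / 2195445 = 263.41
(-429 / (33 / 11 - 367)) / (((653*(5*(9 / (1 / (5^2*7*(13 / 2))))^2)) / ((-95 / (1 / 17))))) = -3553 / 638760110625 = -0.00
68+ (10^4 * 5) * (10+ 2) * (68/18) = 6800204/3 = 2266734.67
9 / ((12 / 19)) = 57 / 4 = 14.25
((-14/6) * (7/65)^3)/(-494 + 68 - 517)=0.00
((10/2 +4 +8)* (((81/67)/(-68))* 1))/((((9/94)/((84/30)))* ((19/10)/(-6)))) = 35532/1273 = 27.91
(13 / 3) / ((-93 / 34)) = -442 / 279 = -1.58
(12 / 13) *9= 108 / 13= 8.31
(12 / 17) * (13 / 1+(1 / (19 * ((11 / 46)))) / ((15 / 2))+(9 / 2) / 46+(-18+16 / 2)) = 901939 / 408595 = 2.21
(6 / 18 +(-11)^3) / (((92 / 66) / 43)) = -944108 / 23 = -41048.17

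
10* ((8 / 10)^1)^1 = 8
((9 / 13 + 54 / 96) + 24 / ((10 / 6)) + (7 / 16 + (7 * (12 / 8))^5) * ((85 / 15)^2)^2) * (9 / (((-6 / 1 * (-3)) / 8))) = 22172111616997 / 42120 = 526403409.71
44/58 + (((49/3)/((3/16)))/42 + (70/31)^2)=5968198/752463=7.93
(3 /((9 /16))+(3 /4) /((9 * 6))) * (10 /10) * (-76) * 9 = -7315 /2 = -3657.50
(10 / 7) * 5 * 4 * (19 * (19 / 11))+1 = 938.66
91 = 91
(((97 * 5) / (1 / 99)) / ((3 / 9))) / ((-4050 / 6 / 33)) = -35211 / 5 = -7042.20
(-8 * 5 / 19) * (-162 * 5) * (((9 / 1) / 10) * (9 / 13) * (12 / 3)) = 1049760 / 247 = 4250.04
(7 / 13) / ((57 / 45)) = 105 / 247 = 0.43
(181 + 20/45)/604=1633/5436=0.30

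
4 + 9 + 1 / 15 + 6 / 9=206 / 15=13.73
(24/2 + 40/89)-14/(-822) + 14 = 968117/36579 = 26.47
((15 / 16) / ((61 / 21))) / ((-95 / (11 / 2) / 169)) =-117117 / 37088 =-3.16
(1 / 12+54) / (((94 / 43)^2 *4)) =1200001 / 424128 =2.83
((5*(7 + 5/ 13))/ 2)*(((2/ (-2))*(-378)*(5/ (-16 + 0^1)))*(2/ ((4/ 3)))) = -42525/ 13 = -3271.15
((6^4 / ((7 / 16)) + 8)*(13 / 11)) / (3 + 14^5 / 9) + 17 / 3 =711344951 / 124243581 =5.73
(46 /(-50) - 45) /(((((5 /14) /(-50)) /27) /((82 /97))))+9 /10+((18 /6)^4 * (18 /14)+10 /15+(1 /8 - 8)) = 146833.54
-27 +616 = 589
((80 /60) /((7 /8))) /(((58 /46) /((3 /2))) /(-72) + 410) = 26496 /7128877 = 0.00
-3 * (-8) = 24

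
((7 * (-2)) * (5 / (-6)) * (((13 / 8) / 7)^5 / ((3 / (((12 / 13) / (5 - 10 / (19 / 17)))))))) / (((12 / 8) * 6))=-542659 / 7965941760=-0.00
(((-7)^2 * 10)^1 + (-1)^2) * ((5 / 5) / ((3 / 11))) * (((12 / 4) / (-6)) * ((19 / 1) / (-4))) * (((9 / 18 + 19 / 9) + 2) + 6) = 19600229 / 432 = 45370.90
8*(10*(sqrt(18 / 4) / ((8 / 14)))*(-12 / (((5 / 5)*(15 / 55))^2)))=-33880*sqrt(2)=-47913.56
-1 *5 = -5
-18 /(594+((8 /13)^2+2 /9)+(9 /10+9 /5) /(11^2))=-33127380 /1094350547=-0.03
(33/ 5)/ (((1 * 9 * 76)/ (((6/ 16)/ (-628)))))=-0.00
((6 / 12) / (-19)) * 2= -0.05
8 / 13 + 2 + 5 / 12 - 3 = 5 / 156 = 0.03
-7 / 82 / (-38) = 7 / 3116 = 0.00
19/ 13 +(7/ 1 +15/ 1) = 305/ 13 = 23.46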